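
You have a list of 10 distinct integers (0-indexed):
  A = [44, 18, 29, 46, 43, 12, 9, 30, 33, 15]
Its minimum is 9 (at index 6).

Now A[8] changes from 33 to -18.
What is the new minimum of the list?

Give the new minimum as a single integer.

Old min = 9 (at index 6)
Change: A[8] 33 -> -18
Changed element was NOT the old min.
  New min = min(old_min, new_val) = min(9, -18) = -18

Answer: -18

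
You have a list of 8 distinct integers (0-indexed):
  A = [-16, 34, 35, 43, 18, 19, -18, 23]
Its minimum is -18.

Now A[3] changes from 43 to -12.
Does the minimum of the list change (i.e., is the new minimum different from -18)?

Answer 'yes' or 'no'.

Old min = -18
Change: A[3] 43 -> -12
Changed element was NOT the min; min changes only if -12 < -18.
New min = -18; changed? no

Answer: no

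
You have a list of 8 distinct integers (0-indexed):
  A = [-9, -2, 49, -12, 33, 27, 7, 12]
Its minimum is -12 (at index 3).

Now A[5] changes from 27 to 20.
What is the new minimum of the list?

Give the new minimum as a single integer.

Old min = -12 (at index 3)
Change: A[5] 27 -> 20
Changed element was NOT the old min.
  New min = min(old_min, new_val) = min(-12, 20) = -12

Answer: -12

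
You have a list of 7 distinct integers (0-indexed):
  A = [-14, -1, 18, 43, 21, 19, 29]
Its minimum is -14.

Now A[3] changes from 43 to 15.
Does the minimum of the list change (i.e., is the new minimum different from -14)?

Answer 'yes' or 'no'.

Answer: no

Derivation:
Old min = -14
Change: A[3] 43 -> 15
Changed element was NOT the min; min changes only if 15 < -14.
New min = -14; changed? no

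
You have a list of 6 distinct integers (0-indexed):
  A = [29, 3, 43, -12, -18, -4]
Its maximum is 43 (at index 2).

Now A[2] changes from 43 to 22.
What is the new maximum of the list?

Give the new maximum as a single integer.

Answer: 29

Derivation:
Old max = 43 (at index 2)
Change: A[2] 43 -> 22
Changed element WAS the max -> may need rescan.
  Max of remaining elements: 29
  New max = max(22, 29) = 29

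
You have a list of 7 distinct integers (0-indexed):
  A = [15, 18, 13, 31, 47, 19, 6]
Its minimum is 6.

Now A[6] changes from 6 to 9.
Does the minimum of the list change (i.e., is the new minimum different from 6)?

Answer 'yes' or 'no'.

Answer: yes

Derivation:
Old min = 6
Change: A[6] 6 -> 9
Changed element was the min; new min must be rechecked.
New min = 9; changed? yes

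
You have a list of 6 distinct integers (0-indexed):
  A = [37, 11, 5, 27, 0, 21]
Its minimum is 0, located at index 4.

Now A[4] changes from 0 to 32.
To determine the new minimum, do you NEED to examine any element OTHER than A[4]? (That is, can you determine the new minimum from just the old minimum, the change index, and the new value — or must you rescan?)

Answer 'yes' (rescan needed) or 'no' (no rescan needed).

Answer: yes

Derivation:
Old min = 0 at index 4
Change at index 4: 0 -> 32
Index 4 WAS the min and new value 32 > old min 0. Must rescan other elements to find the new min.
Needs rescan: yes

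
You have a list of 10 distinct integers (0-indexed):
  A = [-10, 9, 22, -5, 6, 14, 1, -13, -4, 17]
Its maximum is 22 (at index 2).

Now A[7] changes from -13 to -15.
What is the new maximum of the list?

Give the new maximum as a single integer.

Old max = 22 (at index 2)
Change: A[7] -13 -> -15
Changed element was NOT the old max.
  New max = max(old_max, new_val) = max(22, -15) = 22

Answer: 22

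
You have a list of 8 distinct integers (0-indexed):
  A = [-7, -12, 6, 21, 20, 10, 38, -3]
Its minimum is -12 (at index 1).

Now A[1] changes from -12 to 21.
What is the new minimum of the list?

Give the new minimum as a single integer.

Answer: -7

Derivation:
Old min = -12 (at index 1)
Change: A[1] -12 -> 21
Changed element WAS the min. Need to check: is 21 still <= all others?
  Min of remaining elements: -7
  New min = min(21, -7) = -7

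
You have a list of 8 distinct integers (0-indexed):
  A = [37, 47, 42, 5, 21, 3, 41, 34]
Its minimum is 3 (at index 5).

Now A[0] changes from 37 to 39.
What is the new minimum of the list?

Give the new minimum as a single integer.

Answer: 3

Derivation:
Old min = 3 (at index 5)
Change: A[0] 37 -> 39
Changed element was NOT the old min.
  New min = min(old_min, new_val) = min(3, 39) = 3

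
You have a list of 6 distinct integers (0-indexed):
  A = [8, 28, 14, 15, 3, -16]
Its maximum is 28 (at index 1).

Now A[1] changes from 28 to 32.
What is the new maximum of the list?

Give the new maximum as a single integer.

Answer: 32

Derivation:
Old max = 28 (at index 1)
Change: A[1] 28 -> 32
Changed element WAS the max -> may need rescan.
  Max of remaining elements: 15
  New max = max(32, 15) = 32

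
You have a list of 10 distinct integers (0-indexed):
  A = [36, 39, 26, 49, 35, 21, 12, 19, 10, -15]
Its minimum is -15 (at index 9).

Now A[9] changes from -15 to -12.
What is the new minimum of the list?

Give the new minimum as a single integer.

Answer: -12

Derivation:
Old min = -15 (at index 9)
Change: A[9] -15 -> -12
Changed element WAS the min. Need to check: is -12 still <= all others?
  Min of remaining elements: 10
  New min = min(-12, 10) = -12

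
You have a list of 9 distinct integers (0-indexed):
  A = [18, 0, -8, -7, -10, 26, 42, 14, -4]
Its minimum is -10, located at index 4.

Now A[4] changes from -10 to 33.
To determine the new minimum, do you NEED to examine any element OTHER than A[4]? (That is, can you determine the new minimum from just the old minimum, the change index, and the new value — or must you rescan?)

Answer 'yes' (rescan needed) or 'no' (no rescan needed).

Old min = -10 at index 4
Change at index 4: -10 -> 33
Index 4 WAS the min and new value 33 > old min -10. Must rescan other elements to find the new min.
Needs rescan: yes

Answer: yes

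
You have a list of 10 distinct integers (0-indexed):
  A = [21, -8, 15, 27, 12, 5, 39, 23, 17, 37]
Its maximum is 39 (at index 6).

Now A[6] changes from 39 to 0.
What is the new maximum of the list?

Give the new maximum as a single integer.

Old max = 39 (at index 6)
Change: A[6] 39 -> 0
Changed element WAS the max -> may need rescan.
  Max of remaining elements: 37
  New max = max(0, 37) = 37

Answer: 37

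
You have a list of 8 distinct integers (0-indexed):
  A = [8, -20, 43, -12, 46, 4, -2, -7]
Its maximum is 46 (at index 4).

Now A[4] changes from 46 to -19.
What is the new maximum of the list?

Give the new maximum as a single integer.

Answer: 43

Derivation:
Old max = 46 (at index 4)
Change: A[4] 46 -> -19
Changed element WAS the max -> may need rescan.
  Max of remaining elements: 43
  New max = max(-19, 43) = 43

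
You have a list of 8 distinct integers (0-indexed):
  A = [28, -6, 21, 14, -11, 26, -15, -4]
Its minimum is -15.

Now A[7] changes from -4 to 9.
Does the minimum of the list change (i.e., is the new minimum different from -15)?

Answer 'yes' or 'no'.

Answer: no

Derivation:
Old min = -15
Change: A[7] -4 -> 9
Changed element was NOT the min; min changes only if 9 < -15.
New min = -15; changed? no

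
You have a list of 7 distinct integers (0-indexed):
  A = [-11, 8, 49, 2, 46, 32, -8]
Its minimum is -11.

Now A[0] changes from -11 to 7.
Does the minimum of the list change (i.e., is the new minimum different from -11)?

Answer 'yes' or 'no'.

Old min = -11
Change: A[0] -11 -> 7
Changed element was the min; new min must be rechecked.
New min = -8; changed? yes

Answer: yes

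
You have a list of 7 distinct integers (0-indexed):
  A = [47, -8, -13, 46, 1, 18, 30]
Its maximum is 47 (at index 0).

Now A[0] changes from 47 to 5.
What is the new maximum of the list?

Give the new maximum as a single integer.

Old max = 47 (at index 0)
Change: A[0] 47 -> 5
Changed element WAS the max -> may need rescan.
  Max of remaining elements: 46
  New max = max(5, 46) = 46

Answer: 46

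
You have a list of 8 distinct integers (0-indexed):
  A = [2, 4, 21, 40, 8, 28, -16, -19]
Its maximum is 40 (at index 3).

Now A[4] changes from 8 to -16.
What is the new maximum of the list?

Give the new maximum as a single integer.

Old max = 40 (at index 3)
Change: A[4] 8 -> -16
Changed element was NOT the old max.
  New max = max(old_max, new_val) = max(40, -16) = 40

Answer: 40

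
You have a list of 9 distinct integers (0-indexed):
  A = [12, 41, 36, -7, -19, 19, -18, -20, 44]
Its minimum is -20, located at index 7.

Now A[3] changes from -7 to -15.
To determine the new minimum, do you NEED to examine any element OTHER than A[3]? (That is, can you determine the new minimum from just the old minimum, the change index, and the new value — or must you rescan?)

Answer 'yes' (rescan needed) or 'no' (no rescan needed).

Answer: no

Derivation:
Old min = -20 at index 7
Change at index 3: -7 -> -15
Index 3 was NOT the min. New min = min(-20, -15). No rescan of other elements needed.
Needs rescan: no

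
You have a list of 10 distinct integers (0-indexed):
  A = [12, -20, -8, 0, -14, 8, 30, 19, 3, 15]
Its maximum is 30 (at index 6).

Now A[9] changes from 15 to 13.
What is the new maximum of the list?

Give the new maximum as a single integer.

Answer: 30

Derivation:
Old max = 30 (at index 6)
Change: A[9] 15 -> 13
Changed element was NOT the old max.
  New max = max(old_max, new_val) = max(30, 13) = 30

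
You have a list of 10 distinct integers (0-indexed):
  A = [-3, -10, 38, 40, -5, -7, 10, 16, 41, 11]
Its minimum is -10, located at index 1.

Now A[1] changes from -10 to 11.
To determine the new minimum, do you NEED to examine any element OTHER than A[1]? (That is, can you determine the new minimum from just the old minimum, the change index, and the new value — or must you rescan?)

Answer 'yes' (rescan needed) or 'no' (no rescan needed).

Answer: yes

Derivation:
Old min = -10 at index 1
Change at index 1: -10 -> 11
Index 1 WAS the min and new value 11 > old min -10. Must rescan other elements to find the new min.
Needs rescan: yes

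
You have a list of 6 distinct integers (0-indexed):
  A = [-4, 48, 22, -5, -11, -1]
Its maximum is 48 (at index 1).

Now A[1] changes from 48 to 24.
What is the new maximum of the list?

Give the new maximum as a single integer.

Old max = 48 (at index 1)
Change: A[1] 48 -> 24
Changed element WAS the max -> may need rescan.
  Max of remaining elements: 22
  New max = max(24, 22) = 24

Answer: 24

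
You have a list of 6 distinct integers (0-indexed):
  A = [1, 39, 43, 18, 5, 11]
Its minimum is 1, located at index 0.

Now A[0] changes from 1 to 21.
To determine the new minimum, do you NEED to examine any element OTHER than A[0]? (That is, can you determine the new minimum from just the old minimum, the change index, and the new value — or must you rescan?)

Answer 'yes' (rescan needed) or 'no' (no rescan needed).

Old min = 1 at index 0
Change at index 0: 1 -> 21
Index 0 WAS the min and new value 21 > old min 1. Must rescan other elements to find the new min.
Needs rescan: yes

Answer: yes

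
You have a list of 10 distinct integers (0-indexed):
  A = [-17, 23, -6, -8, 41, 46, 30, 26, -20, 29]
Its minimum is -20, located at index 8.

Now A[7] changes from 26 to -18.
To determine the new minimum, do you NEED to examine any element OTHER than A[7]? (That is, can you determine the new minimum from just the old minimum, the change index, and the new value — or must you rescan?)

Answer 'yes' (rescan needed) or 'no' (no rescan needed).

Answer: no

Derivation:
Old min = -20 at index 8
Change at index 7: 26 -> -18
Index 7 was NOT the min. New min = min(-20, -18). No rescan of other elements needed.
Needs rescan: no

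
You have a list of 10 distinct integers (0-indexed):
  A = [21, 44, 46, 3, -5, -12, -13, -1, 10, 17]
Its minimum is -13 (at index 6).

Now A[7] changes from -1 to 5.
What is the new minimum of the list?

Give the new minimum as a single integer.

Old min = -13 (at index 6)
Change: A[7] -1 -> 5
Changed element was NOT the old min.
  New min = min(old_min, new_val) = min(-13, 5) = -13

Answer: -13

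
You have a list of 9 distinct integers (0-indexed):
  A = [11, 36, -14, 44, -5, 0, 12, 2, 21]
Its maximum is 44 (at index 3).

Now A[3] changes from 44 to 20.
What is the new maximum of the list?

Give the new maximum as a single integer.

Old max = 44 (at index 3)
Change: A[3] 44 -> 20
Changed element WAS the max -> may need rescan.
  Max of remaining elements: 36
  New max = max(20, 36) = 36

Answer: 36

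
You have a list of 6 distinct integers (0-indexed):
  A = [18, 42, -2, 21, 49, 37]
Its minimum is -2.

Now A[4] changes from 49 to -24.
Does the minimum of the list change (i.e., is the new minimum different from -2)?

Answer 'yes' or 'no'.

Answer: yes

Derivation:
Old min = -2
Change: A[4] 49 -> -24
Changed element was NOT the min; min changes only if -24 < -2.
New min = -24; changed? yes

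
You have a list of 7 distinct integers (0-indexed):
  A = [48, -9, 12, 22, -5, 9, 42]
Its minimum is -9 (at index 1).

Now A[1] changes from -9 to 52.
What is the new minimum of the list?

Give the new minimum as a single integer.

Old min = -9 (at index 1)
Change: A[1] -9 -> 52
Changed element WAS the min. Need to check: is 52 still <= all others?
  Min of remaining elements: -5
  New min = min(52, -5) = -5

Answer: -5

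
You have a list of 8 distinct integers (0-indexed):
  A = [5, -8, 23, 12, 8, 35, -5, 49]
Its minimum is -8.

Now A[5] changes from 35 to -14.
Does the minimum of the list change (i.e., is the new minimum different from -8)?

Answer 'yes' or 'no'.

Answer: yes

Derivation:
Old min = -8
Change: A[5] 35 -> -14
Changed element was NOT the min; min changes only if -14 < -8.
New min = -14; changed? yes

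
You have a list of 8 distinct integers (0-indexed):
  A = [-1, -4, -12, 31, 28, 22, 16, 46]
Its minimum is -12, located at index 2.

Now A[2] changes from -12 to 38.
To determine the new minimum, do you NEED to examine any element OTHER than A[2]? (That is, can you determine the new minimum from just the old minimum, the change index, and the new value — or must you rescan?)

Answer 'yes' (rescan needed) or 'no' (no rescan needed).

Answer: yes

Derivation:
Old min = -12 at index 2
Change at index 2: -12 -> 38
Index 2 WAS the min and new value 38 > old min -12. Must rescan other elements to find the new min.
Needs rescan: yes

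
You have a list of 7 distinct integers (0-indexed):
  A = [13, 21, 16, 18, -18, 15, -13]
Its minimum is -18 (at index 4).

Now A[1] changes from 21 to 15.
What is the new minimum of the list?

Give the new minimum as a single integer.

Answer: -18

Derivation:
Old min = -18 (at index 4)
Change: A[1] 21 -> 15
Changed element was NOT the old min.
  New min = min(old_min, new_val) = min(-18, 15) = -18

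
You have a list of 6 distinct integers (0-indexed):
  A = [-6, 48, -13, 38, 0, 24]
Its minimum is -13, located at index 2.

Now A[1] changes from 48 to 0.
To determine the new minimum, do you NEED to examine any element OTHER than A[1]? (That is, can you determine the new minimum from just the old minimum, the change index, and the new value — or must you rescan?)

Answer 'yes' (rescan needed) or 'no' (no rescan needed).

Answer: no

Derivation:
Old min = -13 at index 2
Change at index 1: 48 -> 0
Index 1 was NOT the min. New min = min(-13, 0). No rescan of other elements needed.
Needs rescan: no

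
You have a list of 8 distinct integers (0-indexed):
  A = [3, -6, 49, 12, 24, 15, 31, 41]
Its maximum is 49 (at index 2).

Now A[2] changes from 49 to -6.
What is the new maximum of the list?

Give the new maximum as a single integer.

Answer: 41

Derivation:
Old max = 49 (at index 2)
Change: A[2] 49 -> -6
Changed element WAS the max -> may need rescan.
  Max of remaining elements: 41
  New max = max(-6, 41) = 41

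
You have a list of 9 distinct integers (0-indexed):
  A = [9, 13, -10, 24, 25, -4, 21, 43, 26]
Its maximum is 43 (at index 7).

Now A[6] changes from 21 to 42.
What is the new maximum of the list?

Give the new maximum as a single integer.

Answer: 43

Derivation:
Old max = 43 (at index 7)
Change: A[6] 21 -> 42
Changed element was NOT the old max.
  New max = max(old_max, new_val) = max(43, 42) = 43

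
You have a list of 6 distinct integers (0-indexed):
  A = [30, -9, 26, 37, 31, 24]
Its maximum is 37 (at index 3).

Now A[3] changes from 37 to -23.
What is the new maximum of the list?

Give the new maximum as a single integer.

Answer: 31

Derivation:
Old max = 37 (at index 3)
Change: A[3] 37 -> -23
Changed element WAS the max -> may need rescan.
  Max of remaining elements: 31
  New max = max(-23, 31) = 31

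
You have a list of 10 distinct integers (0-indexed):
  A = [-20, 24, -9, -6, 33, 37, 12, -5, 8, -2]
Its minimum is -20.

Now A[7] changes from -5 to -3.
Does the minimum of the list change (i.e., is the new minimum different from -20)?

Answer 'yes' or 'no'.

Answer: no

Derivation:
Old min = -20
Change: A[7] -5 -> -3
Changed element was NOT the min; min changes only if -3 < -20.
New min = -20; changed? no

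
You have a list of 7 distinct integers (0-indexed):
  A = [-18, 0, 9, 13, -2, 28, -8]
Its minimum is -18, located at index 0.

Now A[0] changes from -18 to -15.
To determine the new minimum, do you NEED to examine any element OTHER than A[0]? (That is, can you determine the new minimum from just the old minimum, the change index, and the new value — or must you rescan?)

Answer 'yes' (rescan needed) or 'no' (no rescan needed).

Answer: yes

Derivation:
Old min = -18 at index 0
Change at index 0: -18 -> -15
Index 0 WAS the min and new value -15 > old min -18. Must rescan other elements to find the new min.
Needs rescan: yes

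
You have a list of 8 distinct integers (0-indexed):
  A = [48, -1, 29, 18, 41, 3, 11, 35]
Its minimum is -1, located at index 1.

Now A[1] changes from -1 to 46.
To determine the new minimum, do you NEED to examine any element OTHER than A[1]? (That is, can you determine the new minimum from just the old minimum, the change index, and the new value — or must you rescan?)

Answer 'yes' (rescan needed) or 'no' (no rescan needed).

Answer: yes

Derivation:
Old min = -1 at index 1
Change at index 1: -1 -> 46
Index 1 WAS the min and new value 46 > old min -1. Must rescan other elements to find the new min.
Needs rescan: yes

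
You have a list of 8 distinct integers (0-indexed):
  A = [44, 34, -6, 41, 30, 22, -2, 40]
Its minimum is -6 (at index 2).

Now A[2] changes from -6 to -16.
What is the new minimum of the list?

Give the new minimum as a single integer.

Answer: -16

Derivation:
Old min = -6 (at index 2)
Change: A[2] -6 -> -16
Changed element WAS the min. Need to check: is -16 still <= all others?
  Min of remaining elements: -2
  New min = min(-16, -2) = -16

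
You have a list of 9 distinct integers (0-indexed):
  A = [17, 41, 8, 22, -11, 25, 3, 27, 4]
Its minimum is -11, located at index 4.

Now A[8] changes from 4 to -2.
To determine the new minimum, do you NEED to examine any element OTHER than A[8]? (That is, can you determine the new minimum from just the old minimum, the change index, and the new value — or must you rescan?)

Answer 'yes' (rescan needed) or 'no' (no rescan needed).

Answer: no

Derivation:
Old min = -11 at index 4
Change at index 8: 4 -> -2
Index 8 was NOT the min. New min = min(-11, -2). No rescan of other elements needed.
Needs rescan: no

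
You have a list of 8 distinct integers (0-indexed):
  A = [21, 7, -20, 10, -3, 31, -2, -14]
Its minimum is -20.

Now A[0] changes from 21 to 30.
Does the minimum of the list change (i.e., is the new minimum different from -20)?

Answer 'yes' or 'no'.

Old min = -20
Change: A[0] 21 -> 30
Changed element was NOT the min; min changes only if 30 < -20.
New min = -20; changed? no

Answer: no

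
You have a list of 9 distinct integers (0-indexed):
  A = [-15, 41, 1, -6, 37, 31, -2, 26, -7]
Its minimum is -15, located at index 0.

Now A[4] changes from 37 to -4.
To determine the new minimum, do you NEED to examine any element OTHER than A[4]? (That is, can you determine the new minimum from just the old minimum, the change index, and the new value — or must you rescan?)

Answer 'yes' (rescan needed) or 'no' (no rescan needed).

Answer: no

Derivation:
Old min = -15 at index 0
Change at index 4: 37 -> -4
Index 4 was NOT the min. New min = min(-15, -4). No rescan of other elements needed.
Needs rescan: no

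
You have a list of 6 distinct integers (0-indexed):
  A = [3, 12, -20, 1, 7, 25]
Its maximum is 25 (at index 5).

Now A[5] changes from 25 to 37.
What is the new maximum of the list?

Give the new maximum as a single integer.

Old max = 25 (at index 5)
Change: A[5] 25 -> 37
Changed element WAS the max -> may need rescan.
  Max of remaining elements: 12
  New max = max(37, 12) = 37

Answer: 37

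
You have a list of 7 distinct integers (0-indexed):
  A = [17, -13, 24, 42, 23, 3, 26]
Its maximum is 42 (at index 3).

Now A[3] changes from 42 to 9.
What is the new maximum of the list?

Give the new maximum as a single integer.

Answer: 26

Derivation:
Old max = 42 (at index 3)
Change: A[3] 42 -> 9
Changed element WAS the max -> may need rescan.
  Max of remaining elements: 26
  New max = max(9, 26) = 26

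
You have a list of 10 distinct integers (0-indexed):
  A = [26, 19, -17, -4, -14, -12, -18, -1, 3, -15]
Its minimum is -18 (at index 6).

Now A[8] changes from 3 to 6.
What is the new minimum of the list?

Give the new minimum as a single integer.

Answer: -18

Derivation:
Old min = -18 (at index 6)
Change: A[8] 3 -> 6
Changed element was NOT the old min.
  New min = min(old_min, new_val) = min(-18, 6) = -18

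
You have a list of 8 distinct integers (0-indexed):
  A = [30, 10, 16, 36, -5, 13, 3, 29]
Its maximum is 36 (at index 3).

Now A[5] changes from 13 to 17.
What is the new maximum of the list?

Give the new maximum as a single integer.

Old max = 36 (at index 3)
Change: A[5] 13 -> 17
Changed element was NOT the old max.
  New max = max(old_max, new_val) = max(36, 17) = 36

Answer: 36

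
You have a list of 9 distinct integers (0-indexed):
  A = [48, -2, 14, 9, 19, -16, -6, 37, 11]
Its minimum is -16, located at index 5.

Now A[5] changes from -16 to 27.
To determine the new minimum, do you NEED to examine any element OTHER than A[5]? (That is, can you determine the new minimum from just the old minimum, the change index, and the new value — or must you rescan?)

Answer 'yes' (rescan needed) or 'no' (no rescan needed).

Old min = -16 at index 5
Change at index 5: -16 -> 27
Index 5 WAS the min and new value 27 > old min -16. Must rescan other elements to find the new min.
Needs rescan: yes

Answer: yes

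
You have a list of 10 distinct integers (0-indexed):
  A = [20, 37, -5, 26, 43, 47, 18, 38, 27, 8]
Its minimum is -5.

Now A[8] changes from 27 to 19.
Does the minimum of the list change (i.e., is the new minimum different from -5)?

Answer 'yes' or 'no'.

Answer: no

Derivation:
Old min = -5
Change: A[8] 27 -> 19
Changed element was NOT the min; min changes only if 19 < -5.
New min = -5; changed? no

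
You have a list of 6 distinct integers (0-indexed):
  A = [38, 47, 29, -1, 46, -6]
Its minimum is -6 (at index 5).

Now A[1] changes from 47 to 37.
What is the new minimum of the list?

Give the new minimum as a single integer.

Answer: -6

Derivation:
Old min = -6 (at index 5)
Change: A[1] 47 -> 37
Changed element was NOT the old min.
  New min = min(old_min, new_val) = min(-6, 37) = -6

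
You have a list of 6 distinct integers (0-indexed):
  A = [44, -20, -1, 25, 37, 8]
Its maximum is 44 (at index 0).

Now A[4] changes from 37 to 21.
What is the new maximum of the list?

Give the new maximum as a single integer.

Answer: 44

Derivation:
Old max = 44 (at index 0)
Change: A[4] 37 -> 21
Changed element was NOT the old max.
  New max = max(old_max, new_val) = max(44, 21) = 44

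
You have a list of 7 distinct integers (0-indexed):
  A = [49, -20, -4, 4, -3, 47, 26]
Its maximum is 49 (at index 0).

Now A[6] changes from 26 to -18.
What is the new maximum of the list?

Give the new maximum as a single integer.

Old max = 49 (at index 0)
Change: A[6] 26 -> -18
Changed element was NOT the old max.
  New max = max(old_max, new_val) = max(49, -18) = 49

Answer: 49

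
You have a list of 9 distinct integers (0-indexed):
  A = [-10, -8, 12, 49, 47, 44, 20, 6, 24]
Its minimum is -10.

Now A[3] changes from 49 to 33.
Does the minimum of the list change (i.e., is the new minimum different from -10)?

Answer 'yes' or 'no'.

Answer: no

Derivation:
Old min = -10
Change: A[3] 49 -> 33
Changed element was NOT the min; min changes only if 33 < -10.
New min = -10; changed? no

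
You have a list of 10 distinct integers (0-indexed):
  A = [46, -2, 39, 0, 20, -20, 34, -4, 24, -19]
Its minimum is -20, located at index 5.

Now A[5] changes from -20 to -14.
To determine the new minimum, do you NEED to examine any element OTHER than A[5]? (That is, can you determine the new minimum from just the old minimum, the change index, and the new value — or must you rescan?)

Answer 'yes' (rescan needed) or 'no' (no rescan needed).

Old min = -20 at index 5
Change at index 5: -20 -> -14
Index 5 WAS the min and new value -14 > old min -20. Must rescan other elements to find the new min.
Needs rescan: yes

Answer: yes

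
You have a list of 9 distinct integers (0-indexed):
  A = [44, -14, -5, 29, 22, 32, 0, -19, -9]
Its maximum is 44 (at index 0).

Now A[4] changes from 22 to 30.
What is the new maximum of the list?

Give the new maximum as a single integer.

Answer: 44

Derivation:
Old max = 44 (at index 0)
Change: A[4] 22 -> 30
Changed element was NOT the old max.
  New max = max(old_max, new_val) = max(44, 30) = 44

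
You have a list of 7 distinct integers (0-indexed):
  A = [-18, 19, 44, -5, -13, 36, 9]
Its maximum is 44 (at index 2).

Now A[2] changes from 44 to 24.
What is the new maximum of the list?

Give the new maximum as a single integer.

Old max = 44 (at index 2)
Change: A[2] 44 -> 24
Changed element WAS the max -> may need rescan.
  Max of remaining elements: 36
  New max = max(24, 36) = 36

Answer: 36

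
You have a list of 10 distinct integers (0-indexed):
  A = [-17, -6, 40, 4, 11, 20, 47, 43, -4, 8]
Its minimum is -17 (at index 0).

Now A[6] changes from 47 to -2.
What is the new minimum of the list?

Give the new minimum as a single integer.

Answer: -17

Derivation:
Old min = -17 (at index 0)
Change: A[6] 47 -> -2
Changed element was NOT the old min.
  New min = min(old_min, new_val) = min(-17, -2) = -17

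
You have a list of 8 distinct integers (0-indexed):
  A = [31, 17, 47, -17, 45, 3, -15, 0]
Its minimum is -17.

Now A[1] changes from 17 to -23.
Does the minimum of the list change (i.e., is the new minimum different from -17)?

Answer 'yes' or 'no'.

Answer: yes

Derivation:
Old min = -17
Change: A[1] 17 -> -23
Changed element was NOT the min; min changes only if -23 < -17.
New min = -23; changed? yes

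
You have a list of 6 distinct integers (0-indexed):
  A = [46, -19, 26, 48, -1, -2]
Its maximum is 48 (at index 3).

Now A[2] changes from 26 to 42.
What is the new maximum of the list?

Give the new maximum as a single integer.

Answer: 48

Derivation:
Old max = 48 (at index 3)
Change: A[2] 26 -> 42
Changed element was NOT the old max.
  New max = max(old_max, new_val) = max(48, 42) = 48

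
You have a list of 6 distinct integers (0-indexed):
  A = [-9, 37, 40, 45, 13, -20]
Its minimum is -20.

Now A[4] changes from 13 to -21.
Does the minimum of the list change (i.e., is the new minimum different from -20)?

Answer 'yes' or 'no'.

Old min = -20
Change: A[4] 13 -> -21
Changed element was NOT the min; min changes only if -21 < -20.
New min = -21; changed? yes

Answer: yes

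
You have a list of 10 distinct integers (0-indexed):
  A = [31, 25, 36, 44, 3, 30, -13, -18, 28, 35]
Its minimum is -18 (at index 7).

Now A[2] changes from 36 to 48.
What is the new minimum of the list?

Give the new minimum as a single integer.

Answer: -18

Derivation:
Old min = -18 (at index 7)
Change: A[2] 36 -> 48
Changed element was NOT the old min.
  New min = min(old_min, new_val) = min(-18, 48) = -18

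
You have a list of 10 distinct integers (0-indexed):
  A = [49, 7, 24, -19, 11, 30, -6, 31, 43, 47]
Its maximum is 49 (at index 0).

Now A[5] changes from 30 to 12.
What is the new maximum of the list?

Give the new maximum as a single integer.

Old max = 49 (at index 0)
Change: A[5] 30 -> 12
Changed element was NOT the old max.
  New max = max(old_max, new_val) = max(49, 12) = 49

Answer: 49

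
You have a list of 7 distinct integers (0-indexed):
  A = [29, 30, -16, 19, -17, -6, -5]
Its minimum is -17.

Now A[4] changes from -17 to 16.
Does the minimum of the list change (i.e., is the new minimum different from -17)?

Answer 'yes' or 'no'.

Old min = -17
Change: A[4] -17 -> 16
Changed element was the min; new min must be rechecked.
New min = -16; changed? yes

Answer: yes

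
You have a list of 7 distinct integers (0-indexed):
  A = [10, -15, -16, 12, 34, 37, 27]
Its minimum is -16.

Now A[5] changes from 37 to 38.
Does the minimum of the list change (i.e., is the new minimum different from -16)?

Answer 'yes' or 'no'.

Old min = -16
Change: A[5] 37 -> 38
Changed element was NOT the min; min changes only if 38 < -16.
New min = -16; changed? no

Answer: no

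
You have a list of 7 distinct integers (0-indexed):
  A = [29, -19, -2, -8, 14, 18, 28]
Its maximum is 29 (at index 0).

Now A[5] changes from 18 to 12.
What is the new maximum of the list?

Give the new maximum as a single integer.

Answer: 29

Derivation:
Old max = 29 (at index 0)
Change: A[5] 18 -> 12
Changed element was NOT the old max.
  New max = max(old_max, new_val) = max(29, 12) = 29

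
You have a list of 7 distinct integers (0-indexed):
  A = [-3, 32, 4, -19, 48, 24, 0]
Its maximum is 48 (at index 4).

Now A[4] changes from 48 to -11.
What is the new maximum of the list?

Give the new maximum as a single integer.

Old max = 48 (at index 4)
Change: A[4] 48 -> -11
Changed element WAS the max -> may need rescan.
  Max of remaining elements: 32
  New max = max(-11, 32) = 32

Answer: 32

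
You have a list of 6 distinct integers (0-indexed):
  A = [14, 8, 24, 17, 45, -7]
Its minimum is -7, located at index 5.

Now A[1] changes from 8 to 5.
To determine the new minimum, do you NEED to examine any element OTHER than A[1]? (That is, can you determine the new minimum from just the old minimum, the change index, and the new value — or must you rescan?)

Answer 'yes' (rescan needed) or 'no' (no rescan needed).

Answer: no

Derivation:
Old min = -7 at index 5
Change at index 1: 8 -> 5
Index 1 was NOT the min. New min = min(-7, 5). No rescan of other elements needed.
Needs rescan: no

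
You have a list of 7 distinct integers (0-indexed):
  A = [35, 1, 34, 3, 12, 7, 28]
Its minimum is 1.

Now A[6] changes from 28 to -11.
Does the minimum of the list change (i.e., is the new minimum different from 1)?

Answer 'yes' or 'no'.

Answer: yes

Derivation:
Old min = 1
Change: A[6] 28 -> -11
Changed element was NOT the min; min changes only if -11 < 1.
New min = -11; changed? yes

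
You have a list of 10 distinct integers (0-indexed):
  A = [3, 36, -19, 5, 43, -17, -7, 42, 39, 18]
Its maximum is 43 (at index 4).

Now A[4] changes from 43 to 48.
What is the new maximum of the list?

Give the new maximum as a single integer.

Old max = 43 (at index 4)
Change: A[4] 43 -> 48
Changed element WAS the max -> may need rescan.
  Max of remaining elements: 42
  New max = max(48, 42) = 48

Answer: 48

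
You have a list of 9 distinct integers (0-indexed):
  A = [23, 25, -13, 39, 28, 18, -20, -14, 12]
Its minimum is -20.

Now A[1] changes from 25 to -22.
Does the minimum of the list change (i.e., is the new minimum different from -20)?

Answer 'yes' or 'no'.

Answer: yes

Derivation:
Old min = -20
Change: A[1] 25 -> -22
Changed element was NOT the min; min changes only if -22 < -20.
New min = -22; changed? yes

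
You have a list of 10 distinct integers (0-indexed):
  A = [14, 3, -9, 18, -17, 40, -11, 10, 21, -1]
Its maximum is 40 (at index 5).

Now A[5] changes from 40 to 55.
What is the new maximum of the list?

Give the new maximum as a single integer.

Old max = 40 (at index 5)
Change: A[5] 40 -> 55
Changed element WAS the max -> may need rescan.
  Max of remaining elements: 21
  New max = max(55, 21) = 55

Answer: 55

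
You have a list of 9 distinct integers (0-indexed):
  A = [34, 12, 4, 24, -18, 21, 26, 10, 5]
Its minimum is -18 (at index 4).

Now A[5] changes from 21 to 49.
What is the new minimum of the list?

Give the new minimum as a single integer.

Answer: -18

Derivation:
Old min = -18 (at index 4)
Change: A[5] 21 -> 49
Changed element was NOT the old min.
  New min = min(old_min, new_val) = min(-18, 49) = -18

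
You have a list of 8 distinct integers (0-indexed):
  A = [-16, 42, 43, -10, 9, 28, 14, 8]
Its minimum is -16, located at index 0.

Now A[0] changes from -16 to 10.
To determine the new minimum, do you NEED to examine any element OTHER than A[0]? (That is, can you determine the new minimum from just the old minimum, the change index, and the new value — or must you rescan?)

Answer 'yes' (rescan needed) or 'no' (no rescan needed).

Answer: yes

Derivation:
Old min = -16 at index 0
Change at index 0: -16 -> 10
Index 0 WAS the min and new value 10 > old min -16. Must rescan other elements to find the new min.
Needs rescan: yes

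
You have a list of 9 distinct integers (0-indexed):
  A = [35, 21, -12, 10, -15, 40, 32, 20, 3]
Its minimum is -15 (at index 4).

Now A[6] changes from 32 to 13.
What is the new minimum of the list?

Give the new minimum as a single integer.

Old min = -15 (at index 4)
Change: A[6] 32 -> 13
Changed element was NOT the old min.
  New min = min(old_min, new_val) = min(-15, 13) = -15

Answer: -15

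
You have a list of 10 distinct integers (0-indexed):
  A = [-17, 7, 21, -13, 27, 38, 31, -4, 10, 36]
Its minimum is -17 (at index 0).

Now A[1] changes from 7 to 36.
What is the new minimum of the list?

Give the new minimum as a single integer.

Answer: -17

Derivation:
Old min = -17 (at index 0)
Change: A[1] 7 -> 36
Changed element was NOT the old min.
  New min = min(old_min, new_val) = min(-17, 36) = -17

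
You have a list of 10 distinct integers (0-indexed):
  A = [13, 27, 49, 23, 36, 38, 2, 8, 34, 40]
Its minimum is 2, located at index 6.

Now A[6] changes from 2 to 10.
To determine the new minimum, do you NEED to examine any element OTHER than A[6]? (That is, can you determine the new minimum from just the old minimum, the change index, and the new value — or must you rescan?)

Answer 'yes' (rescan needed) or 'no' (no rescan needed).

Old min = 2 at index 6
Change at index 6: 2 -> 10
Index 6 WAS the min and new value 10 > old min 2. Must rescan other elements to find the new min.
Needs rescan: yes

Answer: yes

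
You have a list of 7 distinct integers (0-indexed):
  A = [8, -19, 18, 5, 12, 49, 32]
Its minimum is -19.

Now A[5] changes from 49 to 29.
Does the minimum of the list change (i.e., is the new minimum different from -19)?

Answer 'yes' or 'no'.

Answer: no

Derivation:
Old min = -19
Change: A[5] 49 -> 29
Changed element was NOT the min; min changes only if 29 < -19.
New min = -19; changed? no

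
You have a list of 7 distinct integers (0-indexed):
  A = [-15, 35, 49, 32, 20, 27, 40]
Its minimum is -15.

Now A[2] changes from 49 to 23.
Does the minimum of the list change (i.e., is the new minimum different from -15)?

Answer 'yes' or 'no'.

Old min = -15
Change: A[2] 49 -> 23
Changed element was NOT the min; min changes only if 23 < -15.
New min = -15; changed? no

Answer: no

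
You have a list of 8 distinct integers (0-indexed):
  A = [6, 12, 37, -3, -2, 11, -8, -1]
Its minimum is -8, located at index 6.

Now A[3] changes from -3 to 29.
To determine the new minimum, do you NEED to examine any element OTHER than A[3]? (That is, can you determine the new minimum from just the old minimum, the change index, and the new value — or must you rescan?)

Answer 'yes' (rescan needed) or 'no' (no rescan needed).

Answer: no

Derivation:
Old min = -8 at index 6
Change at index 3: -3 -> 29
Index 3 was NOT the min. New min = min(-8, 29). No rescan of other elements needed.
Needs rescan: no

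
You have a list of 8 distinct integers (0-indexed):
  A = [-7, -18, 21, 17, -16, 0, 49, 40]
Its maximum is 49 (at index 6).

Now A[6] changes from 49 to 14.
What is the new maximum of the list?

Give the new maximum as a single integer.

Old max = 49 (at index 6)
Change: A[6] 49 -> 14
Changed element WAS the max -> may need rescan.
  Max of remaining elements: 40
  New max = max(14, 40) = 40

Answer: 40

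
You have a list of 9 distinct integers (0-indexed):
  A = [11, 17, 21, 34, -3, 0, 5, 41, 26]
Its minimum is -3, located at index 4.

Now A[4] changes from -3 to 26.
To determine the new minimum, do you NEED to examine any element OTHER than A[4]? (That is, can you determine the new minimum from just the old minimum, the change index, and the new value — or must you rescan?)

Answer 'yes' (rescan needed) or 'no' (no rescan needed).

Answer: yes

Derivation:
Old min = -3 at index 4
Change at index 4: -3 -> 26
Index 4 WAS the min and new value 26 > old min -3. Must rescan other elements to find the new min.
Needs rescan: yes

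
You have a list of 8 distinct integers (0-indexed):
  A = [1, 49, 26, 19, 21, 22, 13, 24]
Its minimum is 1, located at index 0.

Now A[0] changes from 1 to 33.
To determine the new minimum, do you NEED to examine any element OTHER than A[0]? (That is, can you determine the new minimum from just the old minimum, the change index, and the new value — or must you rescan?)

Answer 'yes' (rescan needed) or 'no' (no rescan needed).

Answer: yes

Derivation:
Old min = 1 at index 0
Change at index 0: 1 -> 33
Index 0 WAS the min and new value 33 > old min 1. Must rescan other elements to find the new min.
Needs rescan: yes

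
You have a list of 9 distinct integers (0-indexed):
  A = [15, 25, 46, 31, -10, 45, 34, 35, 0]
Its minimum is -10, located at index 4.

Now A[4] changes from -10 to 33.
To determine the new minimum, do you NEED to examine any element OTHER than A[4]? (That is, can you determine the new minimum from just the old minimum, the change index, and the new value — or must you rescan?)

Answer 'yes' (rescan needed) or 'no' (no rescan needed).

Old min = -10 at index 4
Change at index 4: -10 -> 33
Index 4 WAS the min and new value 33 > old min -10. Must rescan other elements to find the new min.
Needs rescan: yes

Answer: yes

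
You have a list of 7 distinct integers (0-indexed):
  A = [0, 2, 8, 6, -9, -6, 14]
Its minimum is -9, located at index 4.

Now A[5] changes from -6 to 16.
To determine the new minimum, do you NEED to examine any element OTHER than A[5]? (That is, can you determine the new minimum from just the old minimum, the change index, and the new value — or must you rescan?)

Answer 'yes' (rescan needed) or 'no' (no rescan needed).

Old min = -9 at index 4
Change at index 5: -6 -> 16
Index 5 was NOT the min. New min = min(-9, 16). No rescan of other elements needed.
Needs rescan: no

Answer: no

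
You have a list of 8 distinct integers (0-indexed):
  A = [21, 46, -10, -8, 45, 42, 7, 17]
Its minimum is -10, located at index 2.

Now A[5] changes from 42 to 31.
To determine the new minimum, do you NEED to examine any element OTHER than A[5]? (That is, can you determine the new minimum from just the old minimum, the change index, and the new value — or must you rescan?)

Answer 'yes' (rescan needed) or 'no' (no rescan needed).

Old min = -10 at index 2
Change at index 5: 42 -> 31
Index 5 was NOT the min. New min = min(-10, 31). No rescan of other elements needed.
Needs rescan: no

Answer: no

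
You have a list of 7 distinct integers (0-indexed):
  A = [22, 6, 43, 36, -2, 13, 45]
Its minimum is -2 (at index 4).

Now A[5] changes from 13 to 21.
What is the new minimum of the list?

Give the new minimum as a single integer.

Answer: -2

Derivation:
Old min = -2 (at index 4)
Change: A[5] 13 -> 21
Changed element was NOT the old min.
  New min = min(old_min, new_val) = min(-2, 21) = -2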